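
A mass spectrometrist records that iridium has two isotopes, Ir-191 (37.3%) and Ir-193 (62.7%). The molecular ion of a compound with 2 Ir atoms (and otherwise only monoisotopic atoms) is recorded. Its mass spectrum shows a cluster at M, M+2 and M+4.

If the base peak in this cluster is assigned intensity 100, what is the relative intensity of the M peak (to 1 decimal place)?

29.7

(0.373 + 0.627)^2 gives M 0.1391, M+2 0.4677, M+4 0.3931; the largest is M+2.
P(M+2) = C(2,1) × 0.373^1 × 0.627^1 = 2 × 0.3730 × 0.6270 = 0.467742 (base)
P(M) = C(2,0) × 0.373^2 × 0.627^0 = 1 × 0.139129 × 1.0000 = 0.139129
Relative intensity = 0.139129 / 0.467742 × 100 = 29.7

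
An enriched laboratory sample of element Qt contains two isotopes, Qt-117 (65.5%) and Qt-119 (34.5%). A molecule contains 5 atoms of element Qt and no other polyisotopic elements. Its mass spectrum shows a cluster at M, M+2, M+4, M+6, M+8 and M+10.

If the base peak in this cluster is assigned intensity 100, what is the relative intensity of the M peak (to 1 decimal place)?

36.0

Binomial terms of (0.655 + 0.345)^5: M 0.1206, M+2 0.3175, M+4 0.3345, M+6 0.1762, M+8 0.0464, M+10 0.0049 → M+4 is the base peak.
P(M+4) = C(5,2) × 0.655^3 × 0.345^2 = 10 × 0.28101138 × 0.119025 = 0.334474 (base)
P(M) = C(5,0) × 0.655^5 × 0.345^0 = 1 × 0.12056091 × 1.0000 = 0.120561
Relative intensity = 0.120561 / 0.334474 × 100 = 36.0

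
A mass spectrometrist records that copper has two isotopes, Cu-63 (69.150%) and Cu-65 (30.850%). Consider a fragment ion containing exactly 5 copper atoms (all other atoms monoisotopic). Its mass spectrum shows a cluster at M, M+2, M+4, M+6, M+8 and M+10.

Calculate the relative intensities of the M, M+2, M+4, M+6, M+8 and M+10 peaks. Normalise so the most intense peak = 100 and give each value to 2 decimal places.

Each Cu atom is independently Cu-63 (p = 0.69150) or Cu-65 (q = 0.30850); the cluster is the binomial expansion (p + q)^5.
P(M) = 0.69150^5 = 0.158111
P(M+2) = 5 × 0.69150^4 × 0.30850^1 = 0.352691
P(M+4) = 10 × 0.69150^3 × 0.30850^2 = 0.314693
P(M+6) = 10 × 0.69150^2 × 0.30850^3 = 0.140394
P(M+8) = 5 × 0.69150^1 × 0.30850^4 = 0.031317
P(M+10) = 0.30850^5 = 0.002794
The M+2 peak is largest (0.352691); scaling to 100 gives 44.83 : 100.00 : 89.23 : 39.81 : 8.88 : 0.79.

44.83 : 100.00 : 89.23 : 39.81 : 8.88 : 0.79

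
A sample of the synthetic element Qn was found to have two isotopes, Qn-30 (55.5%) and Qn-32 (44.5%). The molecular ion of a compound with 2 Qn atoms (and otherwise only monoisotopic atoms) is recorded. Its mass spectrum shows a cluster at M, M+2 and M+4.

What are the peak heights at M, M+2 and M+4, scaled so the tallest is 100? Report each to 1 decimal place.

62.4 : 100.0 : 40.1

Each Qn atom is independently Qn-30 (p = 0.555) or Qn-32 (q = 0.445); the cluster is the binomial expansion (p + q)^2.
P(M) = 0.555^2 = 0.308025
P(M+2) = 2 × 0.555^1 × 0.445^1 = 0.493950
P(M+4) = 0.445^2 = 0.198025
The M+2 peak is largest (0.493950); scaling to 100 gives 62.4 : 100.0 : 40.1.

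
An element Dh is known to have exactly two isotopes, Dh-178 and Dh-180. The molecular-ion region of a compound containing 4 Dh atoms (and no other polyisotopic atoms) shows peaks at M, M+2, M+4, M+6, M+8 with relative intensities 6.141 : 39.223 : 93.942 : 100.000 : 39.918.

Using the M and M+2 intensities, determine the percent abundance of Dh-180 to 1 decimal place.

61.5%

Write p for the Dh-178 fraction. I(M+2)/I(M) = [C(4,1)·p^3·(1−p)] / p^4 = 4·(1−p)/p = 39.223/6.141 = 6.3871
(1−p)/p = 6.3871/4 = 1.5968  ⇒  p = 1/(1 + 1.5968) = 0.3851
Dh-178: 38.5%, Dh-180: 61.5%.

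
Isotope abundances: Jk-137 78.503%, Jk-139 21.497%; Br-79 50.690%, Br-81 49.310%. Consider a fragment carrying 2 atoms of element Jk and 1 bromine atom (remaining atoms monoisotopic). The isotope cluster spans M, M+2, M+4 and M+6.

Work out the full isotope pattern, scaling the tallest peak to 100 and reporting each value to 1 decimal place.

65.8 : 100.0 : 40.0 : 4.8

Element Jk pattern (n=2): 0.6162721 : 0.3375158 : 0.0462121
Bromine pattern (n=1): 0.5069 : 0.4931
Convolve the two distributions (both contribute in 2-u steps):
  M: 0.6162721×0.5069 = 0.312388
  M+2: 0.6162721×0.4931 + 0.3375158×0.5069 = 0.474971
  M+4: 0.3375158×0.4931 + 0.0462121×0.5069 = 0.189854
  M+6: 0.0462121×0.4931 = 0.022787
Scale to base peak (0.474971) = 100: 65.8 : 100.0 : 40.0 : 4.8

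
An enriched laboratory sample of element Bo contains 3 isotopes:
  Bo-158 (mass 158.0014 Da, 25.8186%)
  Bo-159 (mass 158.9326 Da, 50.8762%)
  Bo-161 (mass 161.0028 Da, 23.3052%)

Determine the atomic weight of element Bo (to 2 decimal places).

Average mass = Σ (abundance × isotope mass) = 0.258186 × 158.0014 + 0.508762 × 158.9326 + 0.233052 × 161.0028
= 40.79375 + 80.85887 + 37.52202 = 159.17464 Da

159.17 Da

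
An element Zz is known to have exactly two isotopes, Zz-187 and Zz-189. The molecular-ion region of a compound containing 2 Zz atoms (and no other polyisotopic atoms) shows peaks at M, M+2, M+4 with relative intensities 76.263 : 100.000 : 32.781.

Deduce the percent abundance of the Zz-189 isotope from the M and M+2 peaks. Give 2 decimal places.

If p is the fraction of Zz that is Zz-187, then I(M+2)/I(M) = [C(2,1)·p^1·(1−p)] / p^2 = 2·(1−p)/p = 100.000/76.263 = 1.3113
(1−p)/p = 1.3113/2 = 0.6556  ⇒  p = 1/(1 + 0.6556) = 0.6040
Zz-187: 60.40%, Zz-189: 39.60%.

39.60%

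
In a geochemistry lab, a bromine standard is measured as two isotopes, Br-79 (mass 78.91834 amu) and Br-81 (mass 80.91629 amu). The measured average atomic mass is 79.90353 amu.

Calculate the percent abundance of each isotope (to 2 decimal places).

Br-79: 50.69%, Br-81: 49.31%

Writing the weighted mean with unknown fraction x of Br-79:
78.91834·x + 80.91629·(1 − x) = 79.90353
(78.91834 − 80.91629)·x = 79.90353 − 80.91629
x = -1.01276 / -1.99795 = 0.50690 → 50.69% Br-79, 49.31% Br-81.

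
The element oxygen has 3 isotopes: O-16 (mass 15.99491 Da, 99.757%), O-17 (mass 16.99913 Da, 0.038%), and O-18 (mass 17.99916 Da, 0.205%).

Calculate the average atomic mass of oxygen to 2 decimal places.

16.00 Da

Average mass = Σ (abundance × isotope mass) = 0.99757 × 15.99491 + 0.00038 × 16.99913 + 0.00205 × 17.99916
= 15.956042 + 0.006460 + 0.036898 = 15.999400 Da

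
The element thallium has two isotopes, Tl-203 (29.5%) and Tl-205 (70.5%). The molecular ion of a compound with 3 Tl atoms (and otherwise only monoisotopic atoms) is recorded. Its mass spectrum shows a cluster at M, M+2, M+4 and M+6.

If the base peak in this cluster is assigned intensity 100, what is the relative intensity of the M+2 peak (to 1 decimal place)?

Term probabilities: M 0.0257, M+2 0.1841, M+4 0.4399, M+6 0.3504. Base peak = M+4.
P(M+4) = C(3,2) × 0.295^1 × 0.705^2 = 3 × 0.2950 × 0.497025 = 0.439867 (base)
P(M+2) = C(3,1) × 0.295^2 × 0.705^1 = 3 × 0.087025 × 0.7050 = 0.184058
Relative intensity = 0.184058 / 0.439867 × 100 = 41.8

41.8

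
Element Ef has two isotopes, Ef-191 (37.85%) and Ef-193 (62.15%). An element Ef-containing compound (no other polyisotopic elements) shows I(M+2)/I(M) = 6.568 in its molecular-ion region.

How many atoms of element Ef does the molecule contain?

With n Ef atoms, P(M+2)/P(M) = C(n,1)·p^(n−1)q / p^n = n·q/p = n · 0.6215/0.3785.
n = 6.568 × 0.3785/0.6215 = 4.00 ≈ 4

4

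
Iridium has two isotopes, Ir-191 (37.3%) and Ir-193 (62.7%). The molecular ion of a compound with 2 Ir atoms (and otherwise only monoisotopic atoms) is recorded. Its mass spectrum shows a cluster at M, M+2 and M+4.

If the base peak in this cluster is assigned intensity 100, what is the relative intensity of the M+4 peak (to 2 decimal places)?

84.05

Term probabilities: M 0.1391, M+2 0.4677, M+4 0.3931. Base peak = M+2.
P(M+2) = C(2,1) × 0.373^1 × 0.627^1 = 2 × 0.3730 × 0.6270 = 0.467742 (base)
P(M+4) = C(2,2) × 0.373^0 × 0.627^2 = 1 × 1.0000 × 0.393129 = 0.393129
Relative intensity = 0.393129 / 0.467742 × 100 = 84.05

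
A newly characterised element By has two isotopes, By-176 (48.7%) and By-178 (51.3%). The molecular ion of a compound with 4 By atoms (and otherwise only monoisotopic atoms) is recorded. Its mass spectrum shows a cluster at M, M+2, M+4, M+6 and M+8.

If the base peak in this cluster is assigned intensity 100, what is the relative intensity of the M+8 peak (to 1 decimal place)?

18.5

Binomial terms of (0.487 + 0.513)^4: M 0.0562, M+2 0.2370, M+4 0.3745, M+6 0.2630, M+8 0.0693 → M+4 is the base peak.
P(M+4) = C(4,2) × 0.487^2 × 0.513^2 = 6 × 0.237169 × 0.263169 = 0.374493 (base)
P(M+8) = C(4,4) × 0.487^0 × 0.513^4 = 1 × 1.0000 × 0.06925792 = 0.069258
Relative intensity = 0.069258 / 0.374493 × 100 = 18.5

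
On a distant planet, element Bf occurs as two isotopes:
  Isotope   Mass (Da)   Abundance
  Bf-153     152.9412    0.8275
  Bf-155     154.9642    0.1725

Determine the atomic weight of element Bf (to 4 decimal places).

Weight each isotope mass by its fractional abundance: 0.8275 × 152.9412 + 0.1725 × 154.9642
= 126.55884 + 26.73132 = 153.29016 Da

153.2902 Da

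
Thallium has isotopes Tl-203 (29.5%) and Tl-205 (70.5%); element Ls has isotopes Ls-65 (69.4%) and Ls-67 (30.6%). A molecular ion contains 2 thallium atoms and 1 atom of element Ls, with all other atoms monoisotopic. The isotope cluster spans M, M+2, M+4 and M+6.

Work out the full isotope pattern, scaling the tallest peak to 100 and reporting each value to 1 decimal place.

12.8 : 66.8 : 100.0 : 32.2

Thallium pattern (n=2): 0.087025 : 0.41595 : 0.497025
Element Ls pattern (n=1): 0.6940 : 0.3060
Convolve the two distributions (both contribute in 2-u steps):
  M: 0.087025×0.6940 = 0.060395
  M+2: 0.087025×0.3060 + 0.41595×0.6940 = 0.315299
  M+4: 0.41595×0.3060 + 0.497025×0.6940 = 0.472216
  M+6: 0.497025×0.3060 = 0.152090
Scale to base peak (0.472216) = 100: 12.8 : 66.8 : 100.0 : 32.2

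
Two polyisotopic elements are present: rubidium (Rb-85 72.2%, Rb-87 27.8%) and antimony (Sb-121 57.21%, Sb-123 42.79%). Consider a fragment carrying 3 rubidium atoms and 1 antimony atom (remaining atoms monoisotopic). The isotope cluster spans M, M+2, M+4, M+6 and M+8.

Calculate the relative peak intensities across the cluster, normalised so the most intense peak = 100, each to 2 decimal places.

52.55 : 100.00 : 68.77 : 20.48 : 2.24

Rubidium pattern (n=3): 0.37636705 : 0.43475086 : 0.16739714 : 0.02148495
Antimony pattern (n=1): 0.5721 : 0.4279
Convolve the two distributions (both contribute in 2-u steps):
  M: 0.37636705×0.5721 = 0.215320
  M+2: 0.37636705×0.4279 + 0.43475086×0.5721 = 0.409768
  M+4: 0.43475086×0.4279 + 0.16739714×0.5721 = 0.281798
  M+6: 0.16739714×0.4279 + 0.02148495×0.5721 = 0.083921
  M+8: 0.02148495×0.4279 = 0.009193
Scale to base peak (0.409768) = 100: 52.55 : 100.00 : 68.77 : 20.48 : 2.24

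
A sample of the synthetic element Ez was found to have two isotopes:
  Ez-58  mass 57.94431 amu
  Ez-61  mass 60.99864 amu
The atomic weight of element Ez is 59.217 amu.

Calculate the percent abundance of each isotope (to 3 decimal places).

Let x be the fractional abundance of Ez-58; then Ez-61 has abundance 1 − x.
57.94431·x + 60.99864·(1 − x) = 59.217
(57.94431 − 60.99864)·x = 59.217 − 60.99864
x = -1.78164 / -3.05433 = 0.58332 → 58.332% Ez-58, 41.668% Ez-61.

Ez-58: 58.332%, Ez-61: 41.668%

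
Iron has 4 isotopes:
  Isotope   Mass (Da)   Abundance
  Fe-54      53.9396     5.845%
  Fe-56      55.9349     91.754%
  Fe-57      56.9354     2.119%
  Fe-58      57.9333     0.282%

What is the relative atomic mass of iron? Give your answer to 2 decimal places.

Ar = Σ fᵢ·mᵢ = 0.05845 × 53.9396 + 0.91754 × 55.9349 + 0.02119 × 56.9354 + 0.00282 × 57.9333
= 3.15277 + 51.32251 + 1.20646 + 0.16337 = 55.84511 Da

55.85 Da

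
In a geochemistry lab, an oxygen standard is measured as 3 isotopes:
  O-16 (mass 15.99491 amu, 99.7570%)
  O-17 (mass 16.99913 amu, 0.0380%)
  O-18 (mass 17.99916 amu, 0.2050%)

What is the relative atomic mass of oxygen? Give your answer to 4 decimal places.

15.9994 amu

Average mass = Σ (abundance × isotope mass) = 0.997570 × 15.99491 + 0.000380 × 16.99913 + 0.002050 × 17.99916
= 15.956042 + 0.006460 + 0.036898 = 15.999400 amu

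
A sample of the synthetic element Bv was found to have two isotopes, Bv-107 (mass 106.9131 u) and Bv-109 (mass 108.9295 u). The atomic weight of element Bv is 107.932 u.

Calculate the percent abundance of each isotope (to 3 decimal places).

Bv-107: 49.469%, Bv-109: 50.531%

Writing the weighted mean with unknown fraction x of Bv-107:
106.9131·x + 108.9295·(1 − x) = 107.932
(106.9131 − 108.9295)·x = 107.932 − 108.9295
x = -0.9975 / -2.0164 = 0.49469 → 49.469% Bv-107, 50.531% Bv-109.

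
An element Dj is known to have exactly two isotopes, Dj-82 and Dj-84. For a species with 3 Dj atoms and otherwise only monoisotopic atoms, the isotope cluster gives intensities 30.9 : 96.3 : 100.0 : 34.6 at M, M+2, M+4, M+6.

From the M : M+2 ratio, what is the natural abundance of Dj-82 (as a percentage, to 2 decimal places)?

49.05%

If p is the fraction of Dj that is Dj-82, then I(M+2)/I(M) = [C(3,1)·p^2·(1−p)] / p^3 = 3·(1−p)/p = 96.3/30.9 = 3.1165
(1−p)/p = 3.1165/3 = 1.0388  ⇒  p = 1/(1 + 1.0388) = 0.4905
Dj-82: 49.05%, Dj-84: 50.95%.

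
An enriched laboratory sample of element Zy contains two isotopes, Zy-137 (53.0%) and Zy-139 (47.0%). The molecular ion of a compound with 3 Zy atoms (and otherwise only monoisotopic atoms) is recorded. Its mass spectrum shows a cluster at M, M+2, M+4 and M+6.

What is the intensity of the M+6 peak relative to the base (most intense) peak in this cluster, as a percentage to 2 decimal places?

Binomial terms of (0.530 + 0.470)^3: M 0.1489, M+2 0.3961, M+4 0.3512, M+6 0.1038 → M+2 is the base peak.
P(M+2) = C(3,1) × 0.530^2 × 0.470^1 = 3 × 0.2809 × 0.4700 = 0.396069 (base)
P(M+6) = C(3,3) × 0.530^0 × 0.470^3 = 1 × 1.0000 × 0.103823 = 0.103823
Relative intensity = 0.103823 / 0.396069 × 100 = 26.21

26.21%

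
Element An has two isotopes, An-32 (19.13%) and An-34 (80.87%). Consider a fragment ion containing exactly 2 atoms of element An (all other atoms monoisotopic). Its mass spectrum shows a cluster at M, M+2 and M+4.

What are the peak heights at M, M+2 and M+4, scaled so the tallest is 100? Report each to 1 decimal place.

5.6 : 47.3 : 100.0

Each An atom is independently An-32 (p = 0.1913) or An-34 (q = 0.8087); the cluster is the binomial expansion (p + q)^2.
P(M) = 0.1913^2 = 0.036596
P(M+2) = 2 × 0.1913^1 × 0.8087^1 = 0.309409
P(M+4) = 0.8087^2 = 0.653996
The M+4 peak is largest (0.653996); scaling to 100 gives 5.6 : 47.3 : 100.0.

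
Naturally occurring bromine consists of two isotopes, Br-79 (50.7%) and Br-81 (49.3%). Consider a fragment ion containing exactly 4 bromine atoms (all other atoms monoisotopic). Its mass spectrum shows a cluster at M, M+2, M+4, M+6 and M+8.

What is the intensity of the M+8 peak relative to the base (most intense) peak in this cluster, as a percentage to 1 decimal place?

(0.507 + 0.493)^4 gives M 0.0661, M+2 0.2570, M+4 0.3749, M+6 0.2430, M+8 0.0591; the largest is M+4.
P(M+4) = C(4,2) × 0.507^2 × 0.493^2 = 6 × 0.257049 × 0.243049 = 0.374853 (base)
P(M+8) = C(4,4) × 0.507^0 × 0.493^4 = 1 × 1.0000 × 0.05907282 = 0.059073
Relative intensity = 0.059073 / 0.374853 × 100 = 15.8

15.8%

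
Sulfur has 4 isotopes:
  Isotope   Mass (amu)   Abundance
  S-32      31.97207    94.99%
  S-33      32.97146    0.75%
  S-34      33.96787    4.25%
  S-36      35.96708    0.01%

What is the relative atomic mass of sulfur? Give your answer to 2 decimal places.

The abundance-weighted mean is 0.9499 × 31.97207 + 0.0075 × 32.97146 + 0.0425 × 33.96787 + 0.0001 × 35.96708
= 30.370269 + 0.247286 + 1.443634 + 0.003597 = 32.064786 amu

32.06 amu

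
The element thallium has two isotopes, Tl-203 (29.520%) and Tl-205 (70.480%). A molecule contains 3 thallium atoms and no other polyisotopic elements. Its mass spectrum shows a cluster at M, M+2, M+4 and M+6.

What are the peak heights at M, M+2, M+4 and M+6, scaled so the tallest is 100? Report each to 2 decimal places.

Expanding (0.29520 + 0.70480)^3:
P(M) = 0.29520^3 = 0.025725
P(M+2) = 3 × 0.29520^2 × 0.70480^1 = 0.184255
P(M+4) = 3 × 0.29520^1 × 0.70480^2 = 0.439916
P(M+6) = 0.70480^3 = 0.350104
The M+4 peak is largest (0.439916); scaling to 100 gives 5.85 : 41.88 : 100.00 : 79.58.

5.85 : 41.88 : 100.00 : 79.58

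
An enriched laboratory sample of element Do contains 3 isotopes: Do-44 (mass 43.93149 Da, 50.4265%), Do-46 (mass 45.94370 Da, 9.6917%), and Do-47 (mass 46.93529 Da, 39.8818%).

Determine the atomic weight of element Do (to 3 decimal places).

Weight each isotope mass by its fractional abundance: 0.504265 × 43.93149 + 0.096917 × 45.94370 + 0.398818 × 46.93529
= 22.153113 + 4.452726 + 18.718638 = 45.324477 Da

45.324 Da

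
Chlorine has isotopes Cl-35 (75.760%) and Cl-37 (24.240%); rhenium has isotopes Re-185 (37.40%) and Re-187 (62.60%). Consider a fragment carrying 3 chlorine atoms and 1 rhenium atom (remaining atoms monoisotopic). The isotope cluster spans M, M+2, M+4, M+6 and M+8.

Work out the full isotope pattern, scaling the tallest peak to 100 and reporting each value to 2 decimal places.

37.97 : 100.00 : 72.66 : 20.76 : 2.08

Chlorine pattern (n=3): 0.4348304 : 0.41738208 : 0.13354464 : 0.01424288
Rhenium pattern (n=1): 0.3740 : 0.6260
Convolve the two distributions (both contribute in 2-u steps):
  M: 0.4348304×0.3740 = 0.162627
  M+2: 0.4348304×0.6260 + 0.41738208×0.3740 = 0.428305
  M+4: 0.41738208×0.6260 + 0.13354464×0.3740 = 0.311227
  M+6: 0.13354464×0.6260 + 0.01424288×0.3740 = 0.088926
  M+8: 0.01424288×0.6260 = 0.008916
Scale to base peak (0.428305) = 100: 37.97 : 100.00 : 72.66 : 20.76 : 2.08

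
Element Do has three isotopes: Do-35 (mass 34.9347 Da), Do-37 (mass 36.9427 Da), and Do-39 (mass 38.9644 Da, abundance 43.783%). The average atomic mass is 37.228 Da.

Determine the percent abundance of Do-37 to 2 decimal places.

The remaining 56.217% is split between Do-35 (fraction x) and Do-37 (fraction 0.56217 − x).
Substituting: 34.9347x + 36.9427(0.56217 − x) = 20.168216748
(34.9347 − 36.9427)x = -0.599860911  ⇒  x = 0.29874, y = 0.26343
Do-35: 29.87%, Do-37: 26.34%.

26.34%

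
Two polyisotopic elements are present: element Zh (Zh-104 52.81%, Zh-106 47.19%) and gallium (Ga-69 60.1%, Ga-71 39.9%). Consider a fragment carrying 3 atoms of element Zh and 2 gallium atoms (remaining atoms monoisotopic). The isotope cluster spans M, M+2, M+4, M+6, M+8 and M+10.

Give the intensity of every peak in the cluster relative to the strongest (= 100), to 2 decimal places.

15.64 : 62.68 : 100.00 : 79.36 : 31.32 : 4.92

Element Zh pattern (n=3): 0.1472816 : 0.39482402 : 0.35280715 : 0.10508723
Gallium pattern (n=2): 0.361201 : 0.479598 : 0.159201
Convolve the two distributions (both contribute in 2-u steps):
  M: 0.1472816×0.361201 = 0.053198
  M+2: 0.1472816×0.479598 + 0.39482402×0.361201 = 0.213247
  M+4: 0.1472816×0.159201 + 0.39482402×0.479598 + 0.35280715×0.361201 = 0.340238
  M+6: 0.39482402×0.159201 + 0.35280715×0.479598 + 0.10508723×0.361201 = 0.270020
  M+8: 0.35280715×0.159201 + 0.10508723×0.479598 = 0.106567
  M+10: 0.10508723×0.159201 = 0.016730
Scale to base peak (0.340238) = 100: 15.64 : 62.68 : 100.00 : 79.36 : 31.32 : 4.92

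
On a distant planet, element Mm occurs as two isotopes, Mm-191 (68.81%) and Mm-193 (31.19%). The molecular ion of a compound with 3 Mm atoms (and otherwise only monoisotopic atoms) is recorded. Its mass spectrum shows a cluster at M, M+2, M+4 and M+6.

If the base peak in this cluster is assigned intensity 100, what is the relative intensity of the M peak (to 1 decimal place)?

73.5

(0.6881 + 0.3119)^3 gives M 0.3258, M+2 0.4430, M+4 0.2008, M+6 0.0303; the largest is M+2.
P(M+2) = C(3,1) × 0.6881^2 × 0.3119^1 = 3 × 0.47348161 × 0.3119 = 0.443037 (base)
P(M) = C(3,0) × 0.6881^3 × 0.3119^0 = 1 × 0.3258027 × 1.0000 = 0.325803
Relative intensity = 0.325803 / 0.443037 × 100 = 73.5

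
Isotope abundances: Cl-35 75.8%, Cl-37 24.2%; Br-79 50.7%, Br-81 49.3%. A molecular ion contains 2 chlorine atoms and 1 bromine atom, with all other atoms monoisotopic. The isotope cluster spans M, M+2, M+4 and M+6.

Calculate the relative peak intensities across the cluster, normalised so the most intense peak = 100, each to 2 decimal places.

Chlorine pattern (n=2): 0.574564 : 0.366872 : 0.058564
Bromine pattern (n=1): 0.5070 : 0.4930
Convolve the two distributions (both contribute in 2-u steps):
  M: 0.574564×0.5070 = 0.291304
  M+2: 0.574564×0.4930 + 0.366872×0.5070 = 0.469264
  M+4: 0.366872×0.4930 + 0.058564×0.5070 = 0.210560
  M+6: 0.058564×0.4930 = 0.028872
Scale to base peak (0.469264) = 100: 62.08 : 100.00 : 44.87 : 6.15

62.08 : 100.00 : 44.87 : 6.15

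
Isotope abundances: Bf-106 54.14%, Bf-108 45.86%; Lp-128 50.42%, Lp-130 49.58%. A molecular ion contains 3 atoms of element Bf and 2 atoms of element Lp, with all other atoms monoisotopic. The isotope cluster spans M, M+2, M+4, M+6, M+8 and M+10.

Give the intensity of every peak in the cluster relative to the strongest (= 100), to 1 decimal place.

Element Bf pattern (n=3): 0.1586919 : 0.40326619 : 0.34159193 : 0.09644998
Element Lp pattern (n=2): 0.25421764 : 0.49996472 : 0.24581764
Convolve the two distributions (both contribute in 2-u steps):
  M: 0.1586919×0.25421764 = 0.040342
  M+2: 0.1586919×0.49996472 + 0.40326619×0.25421764 = 0.181858
  M+4: 0.1586919×0.24581764 + 0.40326619×0.49996472 + 0.34159193×0.25421764 = 0.327467
  M+6: 0.40326619×0.24581764 + 0.34159193×0.49996472 + 0.09644998×0.25421764 = 0.294433
  M+8: 0.34159193×0.24581764 + 0.09644998×0.49996472 = 0.132191
  M+10: 0.09644998×0.24581764 = 0.023709
Scale to base peak (0.327467) = 100: 12.3 : 55.5 : 100.0 : 89.9 : 40.4 : 7.2

12.3 : 55.5 : 100.0 : 89.9 : 40.4 : 7.2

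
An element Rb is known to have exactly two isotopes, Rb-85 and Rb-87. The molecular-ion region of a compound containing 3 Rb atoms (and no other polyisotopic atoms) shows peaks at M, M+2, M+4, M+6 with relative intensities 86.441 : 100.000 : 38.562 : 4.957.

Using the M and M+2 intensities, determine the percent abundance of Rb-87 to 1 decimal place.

Write p for the Rb-85 fraction. I(M+2)/I(M) = [C(3,1)·p^2·(1−p)] / p^3 = 3·(1−p)/p = 100.000/86.441 = 1.1569
(1−p)/p = 1.1569/3 = 0.3856  ⇒  p = 1/(1 + 0.3856) = 0.7217
Rb-85: 72.2%, Rb-87: 27.8%.

27.8%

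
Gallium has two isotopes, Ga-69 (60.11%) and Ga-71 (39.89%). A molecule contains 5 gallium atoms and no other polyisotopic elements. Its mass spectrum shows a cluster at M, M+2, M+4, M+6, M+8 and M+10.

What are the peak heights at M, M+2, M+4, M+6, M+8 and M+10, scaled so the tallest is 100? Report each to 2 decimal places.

The 5 Ga atoms are independent, so intensities follow the terms of (0.6011 + 0.3989)^5.
P(M) = 0.6011^5 = 0.078475
P(M+2) = 5 × 0.6011^4 × 0.3989^1 = 0.260388
P(M+4) = 10 × 0.6011^3 × 0.3989^2 = 0.345596
P(M+6) = 10 × 0.6011^2 × 0.3989^3 = 0.229343
P(M+8) = 5 × 0.6011^1 × 0.3989^4 = 0.076098
P(M+10) = 0.3989^5 = 0.010100
The M+4 peak is largest (0.345596); scaling to 100 gives 22.71 : 75.34 : 100.00 : 66.36 : 22.02 : 2.92.

22.71 : 75.34 : 100.00 : 66.36 : 22.02 : 2.92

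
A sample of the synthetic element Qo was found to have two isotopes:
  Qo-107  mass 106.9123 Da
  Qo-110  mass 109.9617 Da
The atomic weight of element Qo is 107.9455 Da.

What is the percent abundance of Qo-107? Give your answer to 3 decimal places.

With x = fraction of Qo-107 (so Qo-110 is 1 − x):
106.9123·x + 109.9617·(1 − x) = 107.9455
(106.9123 − 109.9617)·x = 107.9455 − 109.9617
x = -2.0162 / -3.0494 = 0.66118 → 66.118% Qo-107, 33.882% Qo-110.

66.118%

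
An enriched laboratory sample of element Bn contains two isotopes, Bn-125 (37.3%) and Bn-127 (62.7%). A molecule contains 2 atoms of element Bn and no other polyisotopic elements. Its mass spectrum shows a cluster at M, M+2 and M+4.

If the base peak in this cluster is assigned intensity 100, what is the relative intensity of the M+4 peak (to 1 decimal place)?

(0.373 + 0.627)^2 gives M 0.1391, M+2 0.4677, M+4 0.3931; the largest is M+2.
P(M+2) = C(2,1) × 0.373^1 × 0.627^1 = 2 × 0.3730 × 0.6270 = 0.467742 (base)
P(M+4) = C(2,2) × 0.373^0 × 0.627^2 = 1 × 1.0000 × 0.393129 = 0.393129
Relative intensity = 0.393129 / 0.467742 × 100 = 84.0

84.0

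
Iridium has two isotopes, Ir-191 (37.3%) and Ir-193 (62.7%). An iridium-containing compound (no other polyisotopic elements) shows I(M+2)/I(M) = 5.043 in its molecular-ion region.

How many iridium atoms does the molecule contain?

3

With n Ir atoms, P(M+2)/P(M) = C(n,1)·p^(n−1)q / p^n = n·q/p = n · 0.627/0.373.
n = 5.043 × 0.373/0.627 = 3.00 ≈ 3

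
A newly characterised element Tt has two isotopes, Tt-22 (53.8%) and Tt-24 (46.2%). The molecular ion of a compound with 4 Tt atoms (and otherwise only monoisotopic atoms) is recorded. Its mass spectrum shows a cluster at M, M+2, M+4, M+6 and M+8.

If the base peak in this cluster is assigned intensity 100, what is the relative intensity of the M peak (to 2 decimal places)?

22.60

(0.538 + 0.462)^4 gives M 0.0838, M+2 0.2878, M+4 0.3707, M+6 0.2122, M+8 0.0456; the largest is M+4.
P(M+4) = C(4,2) × 0.538^2 × 0.462^2 = 6 × 0.289444 × 0.213444 = 0.370681 (base)
P(M) = C(4,0) × 0.538^4 × 0.462^0 = 1 × 0.08377783 × 1.0000 = 0.083778
Relative intensity = 0.083778 / 0.370681 × 100 = 22.60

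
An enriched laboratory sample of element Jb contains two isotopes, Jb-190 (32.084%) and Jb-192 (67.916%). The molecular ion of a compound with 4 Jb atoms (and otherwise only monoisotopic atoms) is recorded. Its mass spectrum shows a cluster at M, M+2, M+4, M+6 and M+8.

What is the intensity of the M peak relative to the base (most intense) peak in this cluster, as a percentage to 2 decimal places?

(0.32084 + 0.67916)^4 gives M 0.0106, M+2 0.0897, M+4 0.2849, M+6 0.4020, M+8 0.2128; the largest is M+6.
P(M+6) = C(4,3) × 0.32084^1 × 0.67916^3 = 4 × 0.32084 × 0.31326819 = 0.402036 (base)
P(M) = C(4,0) × 0.32084^4 × 0.67916^0 = 1 × 0.01059629 × 1.0000 = 0.010596
Relative intensity = 0.010596 / 0.402036 × 100 = 2.64

2.64%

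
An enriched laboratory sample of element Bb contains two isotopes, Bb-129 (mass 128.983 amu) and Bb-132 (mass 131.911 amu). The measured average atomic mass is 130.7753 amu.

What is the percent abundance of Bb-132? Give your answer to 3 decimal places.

61.212%

Let x be the fractional abundance of Bb-129; then Bb-132 has abundance 1 − x.
128.983·x + 131.911·(1 − x) = 130.7753
(128.983 − 131.911)·x = 130.7753 − 131.911
x = -1.1357 / -2.928 = 0.38788 → 38.788% Bb-129, 61.212% Bb-132.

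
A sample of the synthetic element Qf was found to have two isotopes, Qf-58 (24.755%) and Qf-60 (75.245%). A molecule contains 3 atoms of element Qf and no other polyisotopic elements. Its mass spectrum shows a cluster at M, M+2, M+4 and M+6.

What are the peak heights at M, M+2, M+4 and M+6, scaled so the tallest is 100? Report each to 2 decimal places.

Expanding (0.24755 + 0.75245)^3:
P(M) = 0.24755^3 = 0.015170
P(M+2) = 3 × 0.24755^2 × 0.75245^1 = 0.138333
P(M+4) = 3 × 0.24755^1 × 0.75245^2 = 0.420474
P(M+6) = 0.75245^3 = 0.426023
The M+6 peak is largest (0.426023); scaling to 100 gives 3.56 : 32.47 : 98.70 : 100.00.

3.56 : 32.47 : 98.70 : 100.00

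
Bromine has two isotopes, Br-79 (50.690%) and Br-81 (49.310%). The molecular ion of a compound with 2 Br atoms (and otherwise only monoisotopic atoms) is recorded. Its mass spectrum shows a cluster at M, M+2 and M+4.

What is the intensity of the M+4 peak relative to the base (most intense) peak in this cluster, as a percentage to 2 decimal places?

Binomial terms of (0.50690 + 0.49310)^2: M 0.2569, M+2 0.4999, M+4 0.2431 → M+2 is the base peak.
P(M+2) = C(2,1) × 0.50690^1 × 0.49310^1 = 2 × 0.5069 × 0.4931 = 0.499905 (base)
P(M+4) = C(2,2) × 0.50690^0 × 0.49310^2 = 1 × 1.0000 × 0.24314761 = 0.243148
Relative intensity = 0.243148 / 0.499905 × 100 = 48.64

48.64%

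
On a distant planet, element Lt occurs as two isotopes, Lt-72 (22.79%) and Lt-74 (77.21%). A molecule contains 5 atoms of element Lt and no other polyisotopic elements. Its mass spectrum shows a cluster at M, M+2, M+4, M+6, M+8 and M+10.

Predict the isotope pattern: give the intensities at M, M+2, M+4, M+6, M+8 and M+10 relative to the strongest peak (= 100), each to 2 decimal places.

The 5 Lt atoms are independent, so intensities follow the terms of (0.2279 + 0.7721)^5.
P(M) = 0.2279^5 = 0.000615
P(M+2) = 5 × 0.2279^4 × 0.7721^1 = 0.010414
P(M+4) = 10 × 0.2279^3 × 0.7721^2 = 0.070563
P(M+6) = 10 × 0.2279^2 × 0.7721^3 = 0.239061
P(M+8) = 5 × 0.2279^1 × 0.7721^4 = 0.404957
P(M+10) = 0.7721^5 = 0.274390
The M+8 peak is largest (0.404957); scaling to 100 gives 0.15 : 2.57 : 17.42 : 59.03 : 100.00 : 67.76.

0.15 : 2.57 : 17.42 : 59.03 : 100.00 : 67.76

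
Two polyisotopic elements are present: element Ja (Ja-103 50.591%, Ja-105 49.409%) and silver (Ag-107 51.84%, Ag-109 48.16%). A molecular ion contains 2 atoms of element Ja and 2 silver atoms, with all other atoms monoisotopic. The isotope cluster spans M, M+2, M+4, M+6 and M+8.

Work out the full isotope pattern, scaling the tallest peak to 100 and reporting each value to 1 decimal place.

Element Ja pattern (n=2): 0.25594493 : 0.49993014 : 0.24412493
Silver pattern (n=2): 0.26873856 : 0.49932288 : 0.23193856
Convolve the two distributions (both contribute in 2-u steps):
  M: 0.25594493×0.26873856 = 0.068782
  M+2: 0.25594493×0.49932288 + 0.49993014×0.26873856 = 0.262150
  M+4: 0.25594493×0.23193856 + 0.49993014×0.49932288 + 0.24412493×0.26873856 = 0.374596
  M+6: 0.49993014×0.23193856 + 0.24412493×0.49932288 = 0.237850
  M+8: 0.24412493×0.23193856 = 0.056622
Scale to base peak (0.374596) = 100: 18.4 : 70.0 : 100.0 : 63.5 : 15.1

18.4 : 70.0 : 100.0 : 63.5 : 15.1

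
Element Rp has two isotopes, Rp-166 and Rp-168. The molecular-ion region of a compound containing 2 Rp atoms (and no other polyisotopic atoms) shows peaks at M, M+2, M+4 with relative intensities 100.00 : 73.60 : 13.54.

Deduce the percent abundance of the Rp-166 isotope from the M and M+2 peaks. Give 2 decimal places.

73.10%

Write p for the Rp-166 fraction. I(M+2)/I(M) = [C(2,1)·p^1·(1−p)] / p^2 = 2·(1−p)/p = 73.60/100.00 = 0.7360
(1−p)/p = 0.7360/2 = 0.3680  ⇒  p = 1/(1 + 0.3680) = 0.7310
Rp-166: 73.10%, Rp-168: 26.90%.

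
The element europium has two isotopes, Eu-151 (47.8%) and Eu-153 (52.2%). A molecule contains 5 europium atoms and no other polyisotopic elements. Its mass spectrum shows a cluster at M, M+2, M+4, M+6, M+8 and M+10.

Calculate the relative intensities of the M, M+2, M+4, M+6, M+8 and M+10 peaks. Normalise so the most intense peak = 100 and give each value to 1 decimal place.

7.7 : 41.9 : 91.6 : 100.0 : 54.6 : 11.9

The 5 Eu atoms are independent, so intensities follow the terms of (0.478 + 0.522)^5.
P(M) = 0.478^5 = 0.024954
P(M+2) = 5 × 0.478^4 × 0.522^1 = 0.136255
P(M+4) = 10 × 0.478^3 × 0.522^2 = 0.297594
P(M+6) = 10 × 0.478^2 × 0.522^3 = 0.324988
P(M+8) = 5 × 0.478^1 × 0.522^4 = 0.177452
P(M+10) = 0.522^5 = 0.038757
The M+6 peak is largest (0.324988); scaling to 100 gives 7.7 : 41.9 : 91.6 : 100.0 : 54.6 : 11.9.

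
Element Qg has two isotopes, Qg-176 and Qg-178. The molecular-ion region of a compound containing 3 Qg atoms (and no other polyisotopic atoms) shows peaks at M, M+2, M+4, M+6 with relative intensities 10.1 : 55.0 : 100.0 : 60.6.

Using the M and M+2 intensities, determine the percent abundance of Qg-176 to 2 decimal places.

35.52%

Let p = fractional abundance of Qg-176. I(M+2)/I(M) = [C(3,1)·p^2·(1−p)] / p^3 = 3·(1−p)/p = 55.0/10.1 = 5.4455
(1−p)/p = 5.4455/3 = 1.8152  ⇒  p = 1/(1 + 1.8152) = 0.3552
Qg-176: 35.52%, Qg-178: 64.48%.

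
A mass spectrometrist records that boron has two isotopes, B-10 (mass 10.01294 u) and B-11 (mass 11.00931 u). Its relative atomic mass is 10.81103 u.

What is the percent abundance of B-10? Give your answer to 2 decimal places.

19.90%

With x = fraction of B-10 (so B-11 is 1 − x):
10.01294·x + 11.00931·(1 − x) = 10.81103
(10.01294 − 11.00931)·x = 10.81103 − 11.00931
x = -0.19828 / -0.99637 = 0.19900 → 19.90% B-10, 80.10% B-11.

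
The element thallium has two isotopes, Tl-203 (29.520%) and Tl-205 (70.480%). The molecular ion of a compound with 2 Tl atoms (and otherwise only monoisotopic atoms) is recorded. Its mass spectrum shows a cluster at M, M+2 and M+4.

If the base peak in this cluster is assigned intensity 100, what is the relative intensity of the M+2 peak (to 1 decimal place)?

(0.29520 + 0.70480)^2 gives M 0.0871, M+2 0.4161, M+4 0.4967; the largest is M+4.
P(M+4) = C(2,2) × 0.29520^0 × 0.70480^2 = 1 × 1.0000 × 0.49674304 = 0.496743 (base)
P(M+2) = C(2,1) × 0.29520^1 × 0.70480^1 = 2 × 0.2952 × 0.7048 = 0.416114
Relative intensity = 0.416114 / 0.496743 × 100 = 83.8

83.8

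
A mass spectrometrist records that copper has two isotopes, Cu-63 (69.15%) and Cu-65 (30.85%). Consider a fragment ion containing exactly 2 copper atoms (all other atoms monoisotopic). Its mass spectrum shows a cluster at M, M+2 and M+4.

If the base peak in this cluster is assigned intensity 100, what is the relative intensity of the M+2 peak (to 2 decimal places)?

89.23

(0.6915 + 0.3085)^2 gives M 0.4782, M+2 0.4267, M+4 0.0952; the largest is M.
P(M) = C(2,0) × 0.6915^2 × 0.3085^0 = 1 × 0.47817225 × 1.0000 = 0.478172 (base)
P(M+2) = C(2,1) × 0.6915^1 × 0.3085^1 = 2 × 0.6915 × 0.3085 = 0.426656
Relative intensity = 0.426656 / 0.478172 × 100 = 89.23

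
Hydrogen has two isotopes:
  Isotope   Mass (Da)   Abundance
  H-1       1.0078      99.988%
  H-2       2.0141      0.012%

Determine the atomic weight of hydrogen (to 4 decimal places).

1.0079 Da

Average mass = Σ (abundance × isotope mass) = 0.99988 × 1.0078 + 0.00012 × 2.0141
= 1.00768 + 0.00024 = 1.00792 Da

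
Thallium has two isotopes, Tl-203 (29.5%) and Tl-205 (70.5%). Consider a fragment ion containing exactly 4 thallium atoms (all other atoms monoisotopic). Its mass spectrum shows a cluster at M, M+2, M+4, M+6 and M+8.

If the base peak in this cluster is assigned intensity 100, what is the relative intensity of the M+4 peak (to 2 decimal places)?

Term probabilities: M 0.0076, M+2 0.0724, M+4 0.2595, M+6 0.4135, M+8 0.2470. Base peak = M+6.
P(M+6) = C(4,3) × 0.295^1 × 0.705^3 = 4 × 0.2950 × 0.35040263 = 0.413475 (base)
P(M+4) = C(4,2) × 0.295^2 × 0.705^2 = 6 × 0.087025 × 0.497025 = 0.259522
Relative intensity = 0.259522 / 0.413475 × 100 = 62.77

62.77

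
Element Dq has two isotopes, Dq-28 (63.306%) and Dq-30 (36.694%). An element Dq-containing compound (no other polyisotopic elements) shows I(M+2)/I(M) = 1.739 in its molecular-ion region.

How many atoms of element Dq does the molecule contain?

3

With n Dq atoms, P(M+2)/P(M) = C(n,1)·p^(n−1)q / p^n = n·q/p = n · 0.36694/0.63306.
n = 1.739 × 0.63306/0.36694 = 3.00 ≈ 3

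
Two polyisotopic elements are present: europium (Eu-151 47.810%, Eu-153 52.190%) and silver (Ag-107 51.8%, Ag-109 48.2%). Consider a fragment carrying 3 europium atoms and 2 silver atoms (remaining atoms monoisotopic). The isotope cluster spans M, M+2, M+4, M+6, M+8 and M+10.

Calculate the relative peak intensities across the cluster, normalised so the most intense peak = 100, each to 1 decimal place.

Europium pattern (n=3): 0.10928391 : 0.3578871 : 0.39067407 : 0.14215492
Silver pattern (n=2): 0.268324 : 0.499352 : 0.232324
Convolve the two distributions (both contribute in 2-u steps):
  M: 0.10928391×0.268324 = 0.029323
  M+2: 0.10928391×0.499352 + 0.3578871×0.268324 = 0.150601
  M+4: 0.10928391×0.232324 + 0.3578871×0.499352 + 0.39067407×0.268324 = 0.308928
  M+6: 0.3578871×0.232324 + 0.39067407×0.499352 + 0.14215492×0.268324 = 0.316373
  M+8: 0.39067407×0.232324 + 0.14215492×0.499352 = 0.161748
  M+10: 0.14215492×0.232324 = 0.033026
Scale to base peak (0.316373) = 100: 9.3 : 47.6 : 97.6 : 100.0 : 51.1 : 10.4

9.3 : 47.6 : 97.6 : 100.0 : 51.1 : 10.4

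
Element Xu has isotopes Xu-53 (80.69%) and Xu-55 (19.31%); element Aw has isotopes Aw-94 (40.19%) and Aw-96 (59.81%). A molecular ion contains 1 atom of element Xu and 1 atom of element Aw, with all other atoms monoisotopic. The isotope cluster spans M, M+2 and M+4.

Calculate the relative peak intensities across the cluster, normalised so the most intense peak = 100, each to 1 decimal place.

Element Xu pattern (n=1): 0.8069 : 0.1931
Element Aw pattern (n=1): 0.4019 : 0.5981
Convolve the two distributions (both contribute in 2-u steps):
  M: 0.8069×0.4019 = 0.324293
  M+2: 0.8069×0.5981 + 0.1931×0.4019 = 0.560214
  M+4: 0.1931×0.5981 = 0.115493
Scale to base peak (0.560214) = 100: 57.9 : 100.0 : 20.6

57.9 : 100.0 : 20.6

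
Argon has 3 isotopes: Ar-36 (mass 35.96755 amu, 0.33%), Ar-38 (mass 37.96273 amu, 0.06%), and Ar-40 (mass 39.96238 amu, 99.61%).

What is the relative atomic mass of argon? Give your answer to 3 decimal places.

Average mass = Σ (abundance × isotope mass) = 0.0033 × 35.96755 + 0.0006 × 37.96273 + 0.9961 × 39.96238
= 0.118693 + 0.022778 + 39.806527 = 39.947998 amu

39.948 amu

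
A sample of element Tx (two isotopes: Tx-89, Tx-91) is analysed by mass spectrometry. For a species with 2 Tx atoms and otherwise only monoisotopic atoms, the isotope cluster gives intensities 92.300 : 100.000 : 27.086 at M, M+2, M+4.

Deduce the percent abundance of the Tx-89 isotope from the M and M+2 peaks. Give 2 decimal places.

64.86%

If p is the fraction of Tx that is Tx-89, then I(M+2)/I(M) = [C(2,1)·p^1·(1−p)] / p^2 = 2·(1−p)/p = 100.000/92.300 = 1.0834
(1−p)/p = 1.0834/2 = 0.5417  ⇒  p = 1/(1 + 0.5417) = 0.6486
Tx-89: 64.86%, Tx-91: 35.14%.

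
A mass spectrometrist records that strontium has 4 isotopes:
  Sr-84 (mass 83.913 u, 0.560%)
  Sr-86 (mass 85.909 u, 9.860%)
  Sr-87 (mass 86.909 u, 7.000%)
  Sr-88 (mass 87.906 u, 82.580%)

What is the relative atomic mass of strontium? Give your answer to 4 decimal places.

87.6169 u

Average mass = Σ (abundance × isotope mass) = 0.00560 × 83.913 + 0.09860 × 85.909 + 0.07000 × 86.909 + 0.82580 × 87.906
= 0.46991 + 8.47063 + 6.08363 + 72.59277 = 87.61694 u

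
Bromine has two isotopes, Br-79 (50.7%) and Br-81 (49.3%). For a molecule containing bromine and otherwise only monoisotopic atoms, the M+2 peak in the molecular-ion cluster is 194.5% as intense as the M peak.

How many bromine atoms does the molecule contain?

2

The M+2/M ratio from n Br atoms is n · q/p = n · 0.493/0.507.
n = 1.945 × 0.507/0.493 = 2.00 ≈ 2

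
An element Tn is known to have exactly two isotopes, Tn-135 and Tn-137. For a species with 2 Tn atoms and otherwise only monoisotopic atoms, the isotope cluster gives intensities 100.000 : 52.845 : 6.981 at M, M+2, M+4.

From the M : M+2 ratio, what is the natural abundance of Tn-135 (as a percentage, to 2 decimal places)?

79.10%

If p is the fraction of Tn that is Tn-135, then I(M+2)/I(M) = [C(2,1)·p^1·(1−p)] / p^2 = 2·(1−p)/p = 52.845/100.000 = 0.5284
(1−p)/p = 0.5284/2 = 0.2642  ⇒  p = 1/(1 + 0.2642) = 0.7910
Tn-135: 79.10%, Tn-137: 20.90%.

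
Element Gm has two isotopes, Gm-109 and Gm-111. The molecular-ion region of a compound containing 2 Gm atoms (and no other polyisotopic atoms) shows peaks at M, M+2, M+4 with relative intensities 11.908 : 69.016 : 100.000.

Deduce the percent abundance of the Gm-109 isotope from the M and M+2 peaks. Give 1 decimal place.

If p is the fraction of Gm that is Gm-109, then I(M+2)/I(M) = [C(2,1)·p^1·(1−p)] / p^2 = 2·(1−p)/p = 69.016/11.908 = 5.7958
(1−p)/p = 5.7958/2 = 2.8979  ⇒  p = 1/(1 + 2.8979) = 0.2565
Gm-109: 25.7%, Gm-111: 74.3%.

25.7%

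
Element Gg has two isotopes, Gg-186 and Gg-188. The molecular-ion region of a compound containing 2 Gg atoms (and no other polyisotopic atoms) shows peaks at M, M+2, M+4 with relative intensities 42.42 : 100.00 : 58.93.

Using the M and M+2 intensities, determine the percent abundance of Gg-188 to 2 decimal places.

54.10%

Write p for the Gg-186 fraction. I(M+2)/I(M) = [C(2,1)·p^1·(1−p)] / p^2 = 2·(1−p)/p = 100.00/42.42 = 2.3574
(1−p)/p = 2.3574/2 = 1.1787  ⇒  p = 1/(1 + 1.1787) = 0.4590
Gg-186: 45.90%, Gg-188: 54.10%.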